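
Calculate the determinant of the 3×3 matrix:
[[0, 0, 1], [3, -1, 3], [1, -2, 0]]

Expansion along first row:
det = 0·det([[-1,3],[-2,0]]) - 0·det([[3,3],[1,0]]) + 1·det([[3,-1],[1,-2]])
    = 0·(-1·0 - 3·-2) - 0·(3·0 - 3·1) + 1·(3·-2 - -1·1)
    = 0·6 - 0·-3 + 1·-5
    = 0 + 0 + -5 = -5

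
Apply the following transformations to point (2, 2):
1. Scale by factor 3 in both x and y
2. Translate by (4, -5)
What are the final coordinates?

Step 1: Scale (2, 2) by 3 → (6, 6)
Step 2: Translate by (4, -5) → (10, 1)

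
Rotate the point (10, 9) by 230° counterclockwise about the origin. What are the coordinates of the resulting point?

Rotation matrix for 230°: [[cos 230°, -sin 230°], [sin 230°, cos 230°]] ≈ [[-0.642788, 0.766044], [-0.766044, -0.642788]]
[[-0.642788, 0.766044], [-0.766044, -0.642788]] × [10, 9]ᵀ ≈ [0.4665, -13.4455]ᵀ
Result: (0.4665, -13.4455)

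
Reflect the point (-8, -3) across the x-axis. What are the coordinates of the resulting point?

Reflection across x-axis: (-8, -3) → (-8, 3)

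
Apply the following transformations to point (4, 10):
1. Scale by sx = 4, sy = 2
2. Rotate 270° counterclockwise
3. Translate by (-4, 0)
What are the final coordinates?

Step 1: Scale → (16, 20)
Step 2: Rotate 270° → (20, -16)
Step 3: Translate → (16, -16)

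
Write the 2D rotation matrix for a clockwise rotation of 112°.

Rotation matrix formula: [[cos θ, -sin θ], [sin θ, cos θ]]
A clockwise rotation by 112° is equivalent to a counterclockwise rotation by -112°.
For θ = -112°:
cos(-112°) = -0.3746
sin(-112°) = -0.9272
Result: [[-0.3746, 0.9272], [-0.9272, -0.3746]]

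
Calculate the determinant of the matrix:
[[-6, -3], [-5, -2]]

For a 2×2 matrix [[a, b], [c, d]], det = ad - bc
det = (-6)(-2) - (-3)(-5) = 12 - 15 = -3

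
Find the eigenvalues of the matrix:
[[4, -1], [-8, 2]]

Characteristic equation: det(A - λI) = 0
λ² - (trace)λ + (det) = 0
trace = 4 + 2 = 6, det = (4)(2) - (-1)(-8) = 0
λ² - (6)λ + (0) = 0
λ = (6 ± √((6)² - 4·(0))) / 2 = (6 ± √36) / 2
Solving: λ = 0, 6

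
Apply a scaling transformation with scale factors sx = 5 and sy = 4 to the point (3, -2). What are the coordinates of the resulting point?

Scaling matrix:
[[5, 0], [0, 4]]
Result: (3 × 5, -2 × 4) = (15, -8)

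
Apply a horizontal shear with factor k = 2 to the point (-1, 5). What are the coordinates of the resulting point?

Shear matrix for horizontal shear with factor k = 2:
[[1, 2], [0, 1]]
Result: (-1, 5) → (9, 5)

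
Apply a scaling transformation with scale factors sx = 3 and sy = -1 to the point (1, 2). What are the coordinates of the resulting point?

Scaling matrix:
[[3, 0], [0, -1]]
Result: (1 × 3, 2 × -1) = (3, -2)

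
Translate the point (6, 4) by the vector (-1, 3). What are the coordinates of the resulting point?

Translation by (-1, 3) (homogeneous matrix [[1, 0, -1], [0, 1, 3], [0, 0, 1]]):
x' = 6 + -1 = 5
y' = 4 + 3 = 7
Result: (5, 7)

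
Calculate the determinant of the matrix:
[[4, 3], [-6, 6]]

For a 2×2 matrix [[a, b], [c, d]], det = ad - bc
det = (4)(6) - (3)(-6) = 24 - -18 = 42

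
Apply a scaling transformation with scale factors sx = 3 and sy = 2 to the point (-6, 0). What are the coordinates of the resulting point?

Scaling matrix:
[[3, 0], [0, 2]]
Result: (-6 × 3, 0 × 2) = (-18, 0)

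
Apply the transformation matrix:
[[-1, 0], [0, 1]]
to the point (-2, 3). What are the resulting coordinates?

Matrix multiplication:
[[-1, 0], [0, 1]] × [-2, 3]ᵀ
= [(-1)(-2) + (0)(3), (0)(-2) + (1)(3)]ᵀ
= [2, 3]ᵀ
Result: (2, 3)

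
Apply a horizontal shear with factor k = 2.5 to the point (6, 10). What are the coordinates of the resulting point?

Shear matrix for horizontal shear with factor k = 2.5:
[[1, 2.50], [0, 1]]
Result: (6, 10) → (31, 10)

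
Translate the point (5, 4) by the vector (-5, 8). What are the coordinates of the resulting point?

Translation by (-5, 8) (homogeneous matrix [[1, 0, -5], [0, 1, 8], [0, 0, 1]]):
x' = 5 + -5 = 0
y' = 4 + 8 = 12
Result: (0, 12)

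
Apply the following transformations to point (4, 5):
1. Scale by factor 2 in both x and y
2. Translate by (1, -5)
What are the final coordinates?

Step 1: Scale (4, 5) by 2 → (8, 10)
Step 2: Translate by (1, -5) → (9, 5)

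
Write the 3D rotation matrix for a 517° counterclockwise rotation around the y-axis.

Rotation matrix for counterclockwise 517° around y-axis:
cos(517°) = -0.9205, sin(517°) = 0.3907
Result: [[-0.9205, 0, 0.3907], [0, 1, 0], [-0.3907, 0, -0.9205]]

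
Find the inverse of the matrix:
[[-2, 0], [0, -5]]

For [[a,b],[c,d]], inverse = (1/det)·[[d,-b],[-c,a]]
det = (-2)(-5) - (0)(0) = 10 - 0 = 10
Inverse = (1/10)·[[-5, 0], [0, -2]]
= [[-1/2, 0], [0, -1/5]]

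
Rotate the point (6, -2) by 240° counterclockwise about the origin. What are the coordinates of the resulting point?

Rotation matrix for 240°: [[cos 240°, -sin 240°], [sin 240°, cos 240°]] ≈ [[-0.500000, 0.866025], [-0.866025, -0.500000]]
[[-0.500000, 0.866025], [-0.866025, -0.500000]] × [6, -2]ᵀ ≈ [-4.7321, -4.1962]ᵀ
Result: (-4.7321, -4.1962)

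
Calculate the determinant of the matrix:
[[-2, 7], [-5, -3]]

For a 2×2 matrix [[a, b], [c, d]], det = ad - bc
det = (-2)(-3) - (7)(-5) = 6 - -35 = 41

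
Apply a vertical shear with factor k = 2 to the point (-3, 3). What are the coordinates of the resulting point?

Shear matrix for vertical shear with factor k = 2:
[[1, 0], [2, 1]]
Result: (-3, 3) → (-3, -3)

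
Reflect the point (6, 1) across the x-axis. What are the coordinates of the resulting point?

Reflection across x-axis: (6, 1) → (6, -1)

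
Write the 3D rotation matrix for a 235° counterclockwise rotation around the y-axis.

Rotation matrix for counterclockwise 235° around y-axis:
cos(235°) = -0.5736, sin(235°) = -0.8192
Result: [[-0.5736, 0, -0.8192], [0, 1, 0], [0.8192, 0, -0.5736]]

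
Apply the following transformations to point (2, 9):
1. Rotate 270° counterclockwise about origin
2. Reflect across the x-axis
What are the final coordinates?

Step 1: Rotate 270° → (9, -2)
Step 2: Reflect across x-axis → (9, 2)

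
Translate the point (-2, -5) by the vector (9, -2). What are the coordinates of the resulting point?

Translation by (9, -2) (homogeneous matrix [[1, 0, 9], [0, 1, -2], [0, 0, 1]]):
x' = -2 + 9 = 7
y' = -5 + -2 = -7
Result: (7, -7)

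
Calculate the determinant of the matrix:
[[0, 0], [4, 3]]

For a 2×2 matrix [[a, b], [c, d]], det = ad - bc
det = (0)(3) - (0)(4) = 0 - 0 = 0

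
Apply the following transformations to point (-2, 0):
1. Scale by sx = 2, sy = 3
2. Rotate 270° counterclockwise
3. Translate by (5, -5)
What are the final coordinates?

Step 1: Scale → (-4, 0)
Step 2: Rotate 270° → (0, 4)
Step 3: Translate → (5, -1)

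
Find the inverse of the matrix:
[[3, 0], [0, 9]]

For [[a,b],[c,d]], inverse = (1/det)·[[d,-b],[-c,a]]
det = (3)(9) - (0)(0) = 27 - 0 = 27
Inverse = (1/27)·[[9, 0], [0, 3]]
= [[1/3, 0], [0, 1/9]]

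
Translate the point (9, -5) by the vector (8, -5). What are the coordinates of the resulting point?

Translation by (8, -5) (homogeneous matrix [[1, 0, 8], [0, 1, -5], [0, 0, 1]]):
x' = 9 + 8 = 17
y' = -5 + -5 = -10
Result: (17, -10)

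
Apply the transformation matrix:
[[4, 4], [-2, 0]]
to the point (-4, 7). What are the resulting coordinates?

Matrix multiplication:
[[4, 4], [-2, 0]] × [-4, 7]ᵀ
= [(4)(-4) + (4)(7), (-2)(-4) + (0)(7)]ᵀ
= [12, 8]ᵀ
Result: (12, 8)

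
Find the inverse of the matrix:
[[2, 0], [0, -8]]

For [[a,b],[c,d]], inverse = (1/det)·[[d,-b],[-c,a]]
det = (2)(-8) - (0)(0) = -16 - 0 = -16
Inverse = (1/-16)·[[-8, 0], [0, 2]]
= [[1/2, 0], [0, -1/8]]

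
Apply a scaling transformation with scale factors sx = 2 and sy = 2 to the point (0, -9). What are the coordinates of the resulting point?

Scaling matrix:
[[2, 0], [0, 2]]
Result: (0 × 2, -9 × 2) = (0, -18)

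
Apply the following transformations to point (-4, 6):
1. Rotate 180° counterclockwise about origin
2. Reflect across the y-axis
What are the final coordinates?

Step 1: Rotate 180° → (4, -6)
Step 2: Reflect across y-axis → (-4, -6)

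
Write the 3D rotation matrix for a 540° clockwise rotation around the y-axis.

Rotation matrix for clockwise 540° around y-axis:
A clockwise rotation by 540° is a counterclockwise rotation by -540°.
cos(-540°) = -1, sin(-540°) = 0
Result: [[-1, 0, 0], [0, 1, 0], [0, 0, -1]]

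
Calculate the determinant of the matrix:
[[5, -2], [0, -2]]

For a 2×2 matrix [[a, b], [c, d]], det = ad - bc
det = (5)(-2) - (-2)(0) = -10 - 0 = -10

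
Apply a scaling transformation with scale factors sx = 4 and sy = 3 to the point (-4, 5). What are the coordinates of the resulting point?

Scaling matrix:
[[4, 0], [0, 3]]
Result: (-4 × 4, 5 × 3) = (-16, 15)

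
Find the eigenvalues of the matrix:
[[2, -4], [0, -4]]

Characteristic equation: det(A - λI) = 0
λ² - (trace)λ + (det) = 0
trace = 2 + -4 = -2, det = (2)(-4) - (-4)(0) = -8
λ² - (-2)λ + (-8) = 0
λ = (-2 ± √((-2)² - 4·(-8))) / 2 = (-2 ± √36) / 2
Solving: λ = -4, 2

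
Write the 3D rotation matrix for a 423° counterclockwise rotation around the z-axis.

Rotation matrix for counterclockwise 423° around z-axis:
cos(423°) = 0.4540, sin(423°) = 0.8910
Result: [[0.4540, -0.8910, 0], [0.8910, 0.4540, 0], [0, 0, 1]]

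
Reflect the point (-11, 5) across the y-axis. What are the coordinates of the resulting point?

Reflection across y-axis: (-11, 5) → (11, 5)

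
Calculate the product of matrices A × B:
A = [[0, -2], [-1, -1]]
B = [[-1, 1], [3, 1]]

Matrix multiplication:
C[0][0] = 0×-1 + -2×3 = -6
C[0][1] = 0×1 + -2×1 = -2
C[1][0] = -1×-1 + -1×3 = -2
C[1][1] = -1×1 + -1×1 = -2
Result: [[-6, -2], [-2, -2]]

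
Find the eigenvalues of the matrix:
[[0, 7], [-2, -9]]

Characteristic equation: det(A - λI) = 0
λ² - (trace)λ + (det) = 0
trace = 0 + -9 = -9, det = (0)(-9) - (7)(-2) = 14
λ² - (-9)λ + (14) = 0
λ = (-9 ± √((-9)² - 4·(14))) / 2 = (-9 ± √25) / 2
Solving: λ = -7, -2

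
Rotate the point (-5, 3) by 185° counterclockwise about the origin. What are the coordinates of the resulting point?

Rotation matrix for 185°: [[cos 185°, -sin 185°], [sin 185°, cos 185°]] ≈ [[-0.996195, 0.087156], [-0.087156, -0.996195]]
[[-0.996195, 0.087156], [-0.087156, -0.996195]] × [-5, 3]ᵀ ≈ [5.2424, -2.5528]ᵀ
Result: (5.2424, -2.5528)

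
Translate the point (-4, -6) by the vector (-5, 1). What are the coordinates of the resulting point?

Translation by (-5, 1) (homogeneous matrix [[1, 0, -5], [0, 1, 1], [0, 0, 1]]):
x' = -4 + -5 = -9
y' = -6 + 1 = -5
Result: (-9, -5)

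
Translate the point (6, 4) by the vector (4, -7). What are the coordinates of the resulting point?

Translation by (4, -7) (homogeneous matrix [[1, 0, 4], [0, 1, -7], [0, 0, 1]]):
x' = 6 + 4 = 10
y' = 4 + -7 = -3
Result: (10, -3)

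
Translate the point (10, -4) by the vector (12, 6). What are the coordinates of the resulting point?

Translation by (12, 6) (homogeneous matrix [[1, 0, 12], [0, 1, 6], [0, 0, 1]]):
x' = 10 + 12 = 22
y' = -4 + 6 = 2
Result: (22, 2)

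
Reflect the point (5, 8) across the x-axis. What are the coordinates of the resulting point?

Reflection across x-axis: (5, 8) → (5, -8)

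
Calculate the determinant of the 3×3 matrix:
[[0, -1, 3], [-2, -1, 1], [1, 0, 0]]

Expansion along first row:
det = 0·det([[-1,1],[0,0]]) - -1·det([[-2,1],[1,0]]) + 3·det([[-2,-1],[1,0]])
    = 0·(-1·0 - 1·0) - -1·(-2·0 - 1·1) + 3·(-2·0 - -1·1)
    = 0·0 - -1·-1 + 3·1
    = 0 + -1 + 3 = 2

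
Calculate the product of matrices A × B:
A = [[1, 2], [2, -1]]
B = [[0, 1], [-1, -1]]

Matrix multiplication:
C[0][0] = 1×0 + 2×-1 = -2
C[0][1] = 1×1 + 2×-1 = -1
C[1][0] = 2×0 + -1×-1 = 1
C[1][1] = 2×1 + -1×-1 = 3
Result: [[-2, -1], [1, 3]]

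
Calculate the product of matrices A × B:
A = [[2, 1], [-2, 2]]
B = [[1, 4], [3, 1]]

Matrix multiplication:
C[0][0] = 2×1 + 1×3 = 5
C[0][1] = 2×4 + 1×1 = 9
C[1][0] = -2×1 + 2×3 = 4
C[1][1] = -2×4 + 2×1 = -6
Result: [[5, 9], [4, -6]]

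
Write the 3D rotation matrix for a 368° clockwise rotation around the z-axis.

Rotation matrix for clockwise 368° around z-axis:
A clockwise rotation by 368° is a counterclockwise rotation by -368°.
cos(-368°) = 0.9903, sin(-368°) = -0.1392
Result: [[0.9903, 0.1392, 0], [-0.1392, 0.9903, 0], [0, 0, 1]]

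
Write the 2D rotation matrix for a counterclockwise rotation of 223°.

Rotation matrix formula: [[cos θ, -sin θ], [sin θ, cos θ]]
For θ = 223°:
cos(223°) = -0.7314
sin(223°) = -0.6820
Result: [[-0.7314, 0.6820], [-0.6820, -0.7314]]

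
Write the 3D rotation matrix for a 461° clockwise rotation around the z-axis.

Rotation matrix for clockwise 461° around z-axis:
A clockwise rotation by 461° is a counterclockwise rotation by -461°.
cos(-461°) = -0.1908, sin(-461°) = -0.9816
Result: [[-0.1908, 0.9816, 0], [-0.9816, -0.1908, 0], [0, 0, 1]]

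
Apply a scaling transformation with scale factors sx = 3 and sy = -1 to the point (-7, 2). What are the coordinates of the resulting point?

Scaling matrix:
[[3, 0], [0, -1]]
Result: (-7 × 3, 2 × -1) = (-21, -2)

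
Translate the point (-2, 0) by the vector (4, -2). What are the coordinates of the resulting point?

Translation by (4, -2) (homogeneous matrix [[1, 0, 4], [0, 1, -2], [0, 0, 1]]):
x' = -2 + 4 = 2
y' = 0 + -2 = -2
Result: (2, -2)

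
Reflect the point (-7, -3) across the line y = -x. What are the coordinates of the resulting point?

Reflection across line y = -x: (-7, -3) → (3, 7)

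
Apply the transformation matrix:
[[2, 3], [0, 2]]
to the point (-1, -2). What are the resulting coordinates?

Matrix multiplication:
[[2, 3], [0, 2]] × [-1, -2]ᵀ
= [(2)(-1) + (3)(-2), (0)(-1) + (2)(-2)]ᵀ
= [-8, -4]ᵀ
Result: (-8, -4)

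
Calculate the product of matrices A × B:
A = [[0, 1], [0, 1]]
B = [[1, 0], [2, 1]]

Matrix multiplication:
C[0][0] = 0×1 + 1×2 = 2
C[0][1] = 0×0 + 1×1 = 1
C[1][0] = 0×1 + 1×2 = 2
C[1][1] = 0×0 + 1×1 = 1
Result: [[2, 1], [2, 1]]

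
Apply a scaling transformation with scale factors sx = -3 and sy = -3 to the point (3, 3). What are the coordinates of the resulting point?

Scaling matrix:
[[-3, 0], [0, -3]]
Result: (3 × -3, 3 × -3) = (-9, -9)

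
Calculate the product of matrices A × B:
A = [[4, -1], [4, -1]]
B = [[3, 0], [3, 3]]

Matrix multiplication:
C[0][0] = 4×3 + -1×3 = 9
C[0][1] = 4×0 + -1×3 = -3
C[1][0] = 4×3 + -1×3 = 9
C[1][1] = 4×0 + -1×3 = -3
Result: [[9, -3], [9, -3]]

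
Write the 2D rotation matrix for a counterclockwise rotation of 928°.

Rotation matrix formula: [[cos θ, -sin θ], [sin θ, cos θ]]
For θ = 928°:
cos(928°) = -0.8829
sin(928°) = -0.4695
Result: [[-0.8829, 0.4695], [-0.4695, -0.8829]]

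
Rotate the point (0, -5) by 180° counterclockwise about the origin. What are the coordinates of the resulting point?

Rotation matrix for 180°: [[cos 180°, -sin 180°], [sin 180°, cos 180°]] = [[-1, 0], [0, -1]]
[[-1, 0], [0, -1]] × [0, -5]ᵀ = [0, 5]ᵀ
Result: (0, 5)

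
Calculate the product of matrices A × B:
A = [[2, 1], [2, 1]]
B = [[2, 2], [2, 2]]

Matrix multiplication:
C[0][0] = 2×2 + 1×2 = 6
C[0][1] = 2×2 + 1×2 = 6
C[1][0] = 2×2 + 1×2 = 6
C[1][1] = 2×2 + 1×2 = 6
Result: [[6, 6], [6, 6]]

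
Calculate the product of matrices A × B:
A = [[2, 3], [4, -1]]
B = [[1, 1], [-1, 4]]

Matrix multiplication:
C[0][0] = 2×1 + 3×-1 = -1
C[0][1] = 2×1 + 3×4 = 14
C[1][0] = 4×1 + -1×-1 = 5
C[1][1] = 4×1 + -1×4 = 0
Result: [[-1, 14], [5, 0]]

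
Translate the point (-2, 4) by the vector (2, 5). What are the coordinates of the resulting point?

Translation by (2, 5) (homogeneous matrix [[1, 0, 2], [0, 1, 5], [0, 0, 1]]):
x' = -2 + 2 = 0
y' = 4 + 5 = 9
Result: (0, 9)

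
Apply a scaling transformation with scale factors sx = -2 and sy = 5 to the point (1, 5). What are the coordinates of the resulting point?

Scaling matrix:
[[-2, 0], [0, 5]]
Result: (1 × -2, 5 × 5) = (-2, 25)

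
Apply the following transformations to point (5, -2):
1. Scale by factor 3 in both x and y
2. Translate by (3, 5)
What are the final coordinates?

Step 1: Scale (5, -2) by 3 → (15, -6)
Step 2: Translate by (3, 5) → (18, -1)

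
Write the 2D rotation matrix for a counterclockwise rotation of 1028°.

Rotation matrix formula: [[cos θ, -sin θ], [sin θ, cos θ]]
For θ = 1028°:
cos(1028°) = 0.6157
sin(1028°) = -0.7880
Result: [[0.6157, 0.7880], [-0.7880, 0.6157]]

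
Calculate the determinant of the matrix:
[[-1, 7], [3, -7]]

For a 2×2 matrix [[a, b], [c, d]], det = ad - bc
det = (-1)(-7) - (7)(3) = 7 - 21 = -14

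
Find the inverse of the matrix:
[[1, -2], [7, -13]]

For [[a,b],[c,d]], inverse = (1/det)·[[d,-b],[-c,a]]
det = (1)(-13) - (-2)(7) = -13 - -14 = 1
Inverse = [[-13, 2], [-7, 1]]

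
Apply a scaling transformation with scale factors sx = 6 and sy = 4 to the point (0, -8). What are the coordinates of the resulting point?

Scaling matrix:
[[6, 0], [0, 4]]
Result: (0 × 6, -8 × 4) = (0, -32)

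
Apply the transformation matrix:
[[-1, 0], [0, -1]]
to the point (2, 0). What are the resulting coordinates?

Matrix multiplication:
[[-1, 0], [0, -1]] × [2, 0]ᵀ
= [(-1)(2) + (0)(0), (0)(2) + (-1)(0)]ᵀ
= [-2, 0]ᵀ
Result: (-2, 0)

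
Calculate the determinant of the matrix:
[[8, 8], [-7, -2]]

For a 2×2 matrix [[a, b], [c, d]], det = ad - bc
det = (8)(-2) - (8)(-7) = -16 - -56 = 40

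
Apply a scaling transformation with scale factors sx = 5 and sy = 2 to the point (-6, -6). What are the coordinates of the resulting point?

Scaling matrix:
[[5, 0], [0, 2]]
Result: (-6 × 5, -6 × 2) = (-30, -12)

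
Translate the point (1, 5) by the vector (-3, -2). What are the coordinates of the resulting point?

Translation by (-3, -2) (homogeneous matrix [[1, 0, -3], [0, 1, -2], [0, 0, 1]]):
x' = 1 + -3 = -2
y' = 5 + -2 = 3
Result: (-2, 3)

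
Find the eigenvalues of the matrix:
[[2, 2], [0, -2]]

Characteristic equation: det(A - λI) = 0
λ² - (trace)λ + (det) = 0
trace = 2 + -2 = 0, det = (2)(-2) - (2)(0) = -4
λ² - (0)λ + (-4) = 0
λ = (0 ± √((0)² - 4·(-4))) / 2 = (0 ± √16) / 2
Solving: λ = -2, 2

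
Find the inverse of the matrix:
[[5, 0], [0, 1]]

For [[a,b],[c,d]], inverse = (1/det)·[[d,-b],[-c,a]]
det = (5)(1) - (0)(0) = 5 - 0 = 5
Inverse = (1/5)·[[1, 0], [0, 5]]
= [[1/5, 0], [0, 1]]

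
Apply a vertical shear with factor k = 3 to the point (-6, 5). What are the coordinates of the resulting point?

Shear matrix for vertical shear with factor k = 3:
[[1, 0], [3, 1]]
Result: (-6, 5) → (-6, -13)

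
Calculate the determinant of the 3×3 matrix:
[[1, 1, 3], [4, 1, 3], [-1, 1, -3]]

Expansion along first row:
det = 1·det([[1,3],[1,-3]]) - 1·det([[4,3],[-1,-3]]) + 3·det([[4,1],[-1,1]])
    = 1·(1·-3 - 3·1) - 1·(4·-3 - 3·-1) + 3·(4·1 - 1·-1)
    = 1·-6 - 1·-9 + 3·5
    = -6 + 9 + 15 = 18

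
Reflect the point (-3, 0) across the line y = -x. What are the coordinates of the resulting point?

Reflection across line y = -x: (-3, 0) → (0, 3)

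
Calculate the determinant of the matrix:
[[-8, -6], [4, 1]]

For a 2×2 matrix [[a, b], [c, d]], det = ad - bc
det = (-8)(1) - (-6)(4) = -8 - -24 = 16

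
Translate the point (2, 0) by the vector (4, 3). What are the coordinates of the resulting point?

Translation by (4, 3) (homogeneous matrix [[1, 0, 4], [0, 1, 3], [0, 0, 1]]):
x' = 2 + 4 = 6
y' = 0 + 3 = 3
Result: (6, 3)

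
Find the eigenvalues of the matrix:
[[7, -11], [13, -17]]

Characteristic equation: det(A - λI) = 0
λ² - (trace)λ + (det) = 0
trace = 7 + -17 = -10, det = (7)(-17) - (-11)(13) = 24
λ² - (-10)λ + (24) = 0
λ = (-10 ± √((-10)² - 4·(24))) / 2 = (-10 ± √4) / 2
Solving: λ = -6, -4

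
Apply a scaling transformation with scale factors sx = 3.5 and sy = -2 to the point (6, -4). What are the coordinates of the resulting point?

Scaling matrix:
[[3.50, 0], [0, -2]]
Result: (6 × 3.5, -4 × -2) = (21, 8)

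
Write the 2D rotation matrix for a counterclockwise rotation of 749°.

Rotation matrix formula: [[cos θ, -sin θ], [sin θ, cos θ]]
For θ = 749°:
cos(749°) = 0.8746
sin(749°) = 0.4848
Result: [[0.8746, -0.4848], [0.4848, 0.8746]]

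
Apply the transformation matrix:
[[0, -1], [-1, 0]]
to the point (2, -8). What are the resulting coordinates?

Matrix multiplication:
[[0, -1], [-1, 0]] × [2, -8]ᵀ
= [(0)(2) + (-1)(-8), (-1)(2) + (0)(-8)]ᵀ
= [8, -2]ᵀ
Result: (8, -2)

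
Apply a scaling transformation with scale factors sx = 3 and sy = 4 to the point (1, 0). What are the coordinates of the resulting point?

Scaling matrix:
[[3, 0], [0, 4]]
Result: (1 × 3, 0 × 4) = (3, 0)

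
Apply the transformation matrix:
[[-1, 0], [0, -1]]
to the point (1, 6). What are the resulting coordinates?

Matrix multiplication:
[[-1, 0], [0, -1]] × [1, 6]ᵀ
= [(-1)(1) + (0)(6), (0)(1) + (-1)(6)]ᵀ
= [-1, -6]ᵀ
Result: (-1, -6)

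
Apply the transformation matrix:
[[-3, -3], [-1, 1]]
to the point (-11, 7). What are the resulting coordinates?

Matrix multiplication:
[[-3, -3], [-1, 1]] × [-11, 7]ᵀ
= [(-3)(-11) + (-3)(7), (-1)(-11) + (1)(7)]ᵀ
= [12, 18]ᵀ
Result: (12, 18)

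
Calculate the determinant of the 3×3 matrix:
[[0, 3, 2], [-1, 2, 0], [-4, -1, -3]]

Expansion along first row:
det = 0·det([[2,0],[-1,-3]]) - 3·det([[-1,0],[-4,-3]]) + 2·det([[-1,2],[-4,-1]])
    = 0·(2·-3 - 0·-1) - 3·(-1·-3 - 0·-4) + 2·(-1·-1 - 2·-4)
    = 0·-6 - 3·3 + 2·9
    = 0 + -9 + 18 = 9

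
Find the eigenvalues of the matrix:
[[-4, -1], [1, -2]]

Characteristic equation: det(A - λI) = 0
λ² - (trace)λ + (det) = 0
trace = -4 + -2 = -6, det = (-4)(-2) - (-1)(1) = 9
λ² - (-6)λ + (9) = 0
λ = (-6 ± √((-6)² - 4·(9))) / 2 = (-6 ± √0) / 2
Solving: λ = -3, -3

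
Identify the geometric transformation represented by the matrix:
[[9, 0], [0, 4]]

This matrix represents: non-uniform scaling by sx = 9, sy = 4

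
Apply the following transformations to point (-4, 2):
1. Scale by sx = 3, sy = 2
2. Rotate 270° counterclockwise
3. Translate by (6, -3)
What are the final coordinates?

Step 1: Scale → (-12, 4)
Step 2: Rotate 270° → (4, 12)
Step 3: Translate → (10, 9)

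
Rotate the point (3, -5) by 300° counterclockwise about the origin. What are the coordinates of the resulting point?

Rotation matrix for 300°: [[cos 300°, -sin 300°], [sin 300°, cos 300°]] ≈ [[0.500000, 0.866025], [-0.866025, 0.500000]]
[[0.500000, 0.866025], [-0.866025, 0.500000]] × [3, -5]ᵀ ≈ [-2.8301, -5.0981]ᵀ
Result: (-2.8301, -5.0981)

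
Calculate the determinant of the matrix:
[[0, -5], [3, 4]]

For a 2×2 matrix [[a, b], [c, d]], det = ad - bc
det = (0)(4) - (-5)(3) = 0 - -15 = 15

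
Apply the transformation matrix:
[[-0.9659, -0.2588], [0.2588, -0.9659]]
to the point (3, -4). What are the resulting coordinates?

Matrix multiplication:
[[-0.9659, -0.2588], [0.2588, -0.9659]] × [3, -4]ᵀ
= [(-0.9659)(3) + (-0.2588)(-4), (0.2588)(3) + (-0.9659)(-4)]ᵀ
= [-1.8625, 4.6400]ᵀ
Result: (-1.8625, 4.6400)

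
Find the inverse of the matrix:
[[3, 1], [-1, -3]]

For [[a,b],[c,d]], inverse = (1/det)·[[d,-b],[-c,a]]
det = (3)(-3) - (1)(-1) = -9 - -1 = -8
Inverse = (1/-8)·[[-3, -1], [1, 3]]
= [[3/8, 1/8], [-1/8, -3/8]]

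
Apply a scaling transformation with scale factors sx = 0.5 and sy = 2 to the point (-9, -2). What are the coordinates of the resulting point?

Scaling matrix:
[[0.50, 0], [0, 2]]
Result: (-9 × 0.5, -2 × 2) = (-4.5, -4)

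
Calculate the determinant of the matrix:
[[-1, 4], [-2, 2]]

For a 2×2 matrix [[a, b], [c, d]], det = ad - bc
det = (-1)(2) - (4)(-2) = -2 - -8 = 6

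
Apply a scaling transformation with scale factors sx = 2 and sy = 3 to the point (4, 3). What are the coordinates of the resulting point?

Scaling matrix:
[[2, 0], [0, 3]]
Result: (4 × 2, 3 × 3) = (8, 9)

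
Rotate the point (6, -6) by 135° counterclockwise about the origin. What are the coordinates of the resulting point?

Rotation matrix for 135°: [[cos 135°, -sin 135°], [sin 135°, cos 135°]] ≈ [[-0.707107, -0.707107], [0.707107, -0.707107]]
[[-0.707107, -0.707107], [0.707107, -0.707107]] × [6, -6]ᵀ ≈ [0, 8.4853]ᵀ
Result: (0, 8.4853)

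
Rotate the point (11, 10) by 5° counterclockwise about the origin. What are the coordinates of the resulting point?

Rotation matrix for 5°: [[cos 5°, -sin 5°], [sin 5°, cos 5°]] ≈ [[0.996195, -0.087156], [0.087156, 0.996195]]
[[0.996195, -0.087156], [0.087156, 0.996195]] × [11, 10]ᵀ ≈ [10.0866, 10.9207]ᵀ
Result: (10.0866, 10.9207)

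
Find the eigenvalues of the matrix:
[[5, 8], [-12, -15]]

Characteristic equation: det(A - λI) = 0
λ² - (trace)λ + (det) = 0
trace = 5 + -15 = -10, det = (5)(-15) - (8)(-12) = 21
λ² - (-10)λ + (21) = 0
λ = (-10 ± √((-10)² - 4·(21))) / 2 = (-10 ± √16) / 2
Solving: λ = -7, -3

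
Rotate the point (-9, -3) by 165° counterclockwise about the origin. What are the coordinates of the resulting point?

Rotation matrix for 165°: [[cos 165°, -sin 165°], [sin 165°, cos 165°]] ≈ [[-0.965926, -0.258819], [0.258819, -0.965926]]
[[-0.965926, -0.258819], [0.258819, -0.965926]] × [-9, -3]ᵀ ≈ [9.4698, 0.5684]ᵀ
Result: (9.4698, 0.5684)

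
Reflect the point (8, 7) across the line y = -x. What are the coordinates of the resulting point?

Reflection across line y = -x: (8, 7) → (-7, -8)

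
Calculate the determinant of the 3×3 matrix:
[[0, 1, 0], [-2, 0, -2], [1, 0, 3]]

Expansion along first row:
det = 0·det([[0,-2],[0,3]]) - 1·det([[-2,-2],[1,3]]) + 0·det([[-2,0],[1,0]])
    = 0·(0·3 - -2·0) - 1·(-2·3 - -2·1) + 0·(-2·0 - 0·1)
    = 0·0 - 1·-4 + 0·0
    = 0 + 4 + 0 = 4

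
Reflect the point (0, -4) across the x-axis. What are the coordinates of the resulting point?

Reflection across x-axis: (0, -4) → (0, 4)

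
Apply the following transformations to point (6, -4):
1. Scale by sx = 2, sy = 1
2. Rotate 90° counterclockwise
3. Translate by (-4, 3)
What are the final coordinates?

Step 1: Scale → (12, -4)
Step 2: Rotate 90° → (4, 12)
Step 3: Translate → (0, 15)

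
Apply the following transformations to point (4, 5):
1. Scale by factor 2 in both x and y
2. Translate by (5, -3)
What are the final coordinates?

Step 1: Scale (4, 5) by 2 → (8, 10)
Step 2: Translate by (5, -3) → (13, 7)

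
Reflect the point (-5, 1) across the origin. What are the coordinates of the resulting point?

Reflection across origin: (-5, 1) → (5, -1)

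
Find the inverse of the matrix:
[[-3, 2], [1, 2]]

For [[a,b],[c,d]], inverse = (1/det)·[[d,-b],[-c,a]]
det = (-3)(2) - (2)(1) = -6 - 2 = -8
Inverse = (1/-8)·[[2, -2], [-1, -3]]
= [[-1/4, 1/4], [1/8, 3/8]]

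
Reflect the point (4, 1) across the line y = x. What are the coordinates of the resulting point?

Reflection across line y = x: (4, 1) → (1, 4)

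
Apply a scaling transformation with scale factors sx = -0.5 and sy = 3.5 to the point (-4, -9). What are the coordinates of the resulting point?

Scaling matrix:
[[-0.50, 0], [0, 3.50]]
Result: (-4 × -0.5, -9 × 3.5) = (2, -31.5)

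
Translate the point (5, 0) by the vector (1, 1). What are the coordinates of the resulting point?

Translation by (1, 1) (homogeneous matrix [[1, 0, 1], [0, 1, 1], [0, 0, 1]]):
x' = 5 + 1 = 6
y' = 0 + 1 = 1
Result: (6, 1)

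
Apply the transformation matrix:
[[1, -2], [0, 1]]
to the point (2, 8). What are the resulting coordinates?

Matrix multiplication:
[[1, -2], [0, 1]] × [2, 8]ᵀ
= [(1)(2) + (-2)(8), (0)(2) + (1)(8)]ᵀ
= [-14, 8]ᵀ
Result: (-14, 8)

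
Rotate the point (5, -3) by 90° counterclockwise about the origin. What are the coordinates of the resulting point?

Rotation matrix for 90°: [[cos 90°, -sin 90°], [sin 90°, cos 90°]] = [[0, -1], [1, 0]]
[[0, -1], [1, 0]] × [5, -3]ᵀ = [3, 5]ᵀ
Result: (3, 5)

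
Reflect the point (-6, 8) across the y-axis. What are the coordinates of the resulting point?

Reflection across y-axis: (-6, 8) → (6, 8)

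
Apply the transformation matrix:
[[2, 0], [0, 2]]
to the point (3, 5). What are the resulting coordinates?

Matrix multiplication:
[[2, 0], [0, 2]] × [3, 5]ᵀ
= [(2)(3) + (0)(5), (0)(3) + (2)(5)]ᵀ
= [6, 10]ᵀ
Result: (6, 10)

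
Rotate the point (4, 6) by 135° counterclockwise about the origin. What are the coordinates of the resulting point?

Rotation matrix for 135°: [[cos 135°, -sin 135°], [sin 135°, cos 135°]] ≈ [[-0.707107, -0.707107], [0.707107, -0.707107]]
[[-0.707107, -0.707107], [0.707107, -0.707107]] × [4, 6]ᵀ ≈ [-7.0711, -1.4142]ᵀ
Result: (-7.0711, -1.4142)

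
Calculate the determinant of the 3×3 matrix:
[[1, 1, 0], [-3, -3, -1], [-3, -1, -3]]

Expansion along first row:
det = 1·det([[-3,-1],[-1,-3]]) - 1·det([[-3,-1],[-3,-3]]) + 0·det([[-3,-3],[-3,-1]])
    = 1·(-3·-3 - -1·-1) - 1·(-3·-3 - -1·-3) + 0·(-3·-1 - -3·-3)
    = 1·8 - 1·6 + 0·-6
    = 8 + -6 + 0 = 2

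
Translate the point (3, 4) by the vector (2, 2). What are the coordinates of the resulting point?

Translation by (2, 2) (homogeneous matrix [[1, 0, 2], [0, 1, 2], [0, 0, 1]]):
x' = 3 + 2 = 5
y' = 4 + 2 = 6
Result: (5, 6)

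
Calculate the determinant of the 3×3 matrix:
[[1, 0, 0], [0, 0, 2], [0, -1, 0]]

Expansion along first row:
det = 1·det([[0,2],[-1,0]]) - 0·det([[0,2],[0,0]]) + 0·det([[0,0],[0,-1]])
    = 1·(0·0 - 2·-1) - 0·(0·0 - 2·0) + 0·(0·-1 - 0·0)
    = 1·2 - 0·0 + 0·0
    = 2 + 0 + 0 = 2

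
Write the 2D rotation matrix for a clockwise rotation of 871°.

Rotation matrix formula: [[cos θ, -sin θ], [sin θ, cos θ]]
A clockwise rotation by 871° is equivalent to a counterclockwise rotation by -871°.
For θ = -871°:
cos(-871°) = -0.8746
sin(-871°) = -0.4848
Result: [[-0.8746, 0.4848], [-0.4848, -0.8746]]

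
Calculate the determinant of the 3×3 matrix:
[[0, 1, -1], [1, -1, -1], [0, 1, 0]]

Expansion along first row:
det = 0·det([[-1,-1],[1,0]]) - 1·det([[1,-1],[0,0]]) + -1·det([[1,-1],[0,1]])
    = 0·(-1·0 - -1·1) - 1·(1·0 - -1·0) + -1·(1·1 - -1·0)
    = 0·1 - 1·0 + -1·1
    = 0 + 0 + -1 = -1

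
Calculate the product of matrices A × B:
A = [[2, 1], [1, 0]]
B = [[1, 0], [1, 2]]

Matrix multiplication:
C[0][0] = 2×1 + 1×1 = 3
C[0][1] = 2×0 + 1×2 = 2
C[1][0] = 1×1 + 0×1 = 1
C[1][1] = 1×0 + 0×2 = 0
Result: [[3, 2], [1, 0]]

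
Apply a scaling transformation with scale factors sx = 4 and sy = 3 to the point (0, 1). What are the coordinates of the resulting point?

Scaling matrix:
[[4, 0], [0, 3]]
Result: (0 × 4, 1 × 3) = (0, 3)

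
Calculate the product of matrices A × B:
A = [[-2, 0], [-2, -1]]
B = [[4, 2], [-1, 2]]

Matrix multiplication:
C[0][0] = -2×4 + 0×-1 = -8
C[0][1] = -2×2 + 0×2 = -4
C[1][0] = -2×4 + -1×-1 = -7
C[1][1] = -2×2 + -1×2 = -6
Result: [[-8, -4], [-7, -6]]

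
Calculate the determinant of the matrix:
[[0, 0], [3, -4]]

For a 2×2 matrix [[a, b], [c, d]], det = ad - bc
det = (0)(-4) - (0)(3) = 0 - 0 = 0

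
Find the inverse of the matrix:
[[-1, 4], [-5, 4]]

For [[a,b],[c,d]], inverse = (1/det)·[[d,-b],[-c,a]]
det = (-1)(4) - (4)(-5) = -4 - -20 = 16
Inverse = (1/16)·[[4, -4], [5, -1]]
= [[1/4, -1/4], [5/16, -1/16]]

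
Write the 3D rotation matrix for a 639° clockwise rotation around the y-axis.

Rotation matrix for clockwise 639° around y-axis:
A clockwise rotation by 639° is a counterclockwise rotation by -639°.
cos(-639°) = 0.1564, sin(-639°) = 0.9877
Result: [[0.1564, 0, 0.9877], [0, 1, 0], [-0.9877, 0, 0.1564]]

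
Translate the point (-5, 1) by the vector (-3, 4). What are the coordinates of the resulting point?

Translation by (-3, 4) (homogeneous matrix [[1, 0, -3], [0, 1, 4], [0, 0, 1]]):
x' = -5 + -3 = -8
y' = 1 + 4 = 5
Result: (-8, 5)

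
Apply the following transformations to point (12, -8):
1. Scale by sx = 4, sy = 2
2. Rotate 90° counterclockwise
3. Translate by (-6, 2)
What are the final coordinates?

Step 1: Scale → (48, -16)
Step 2: Rotate 90° → (16, 48)
Step 3: Translate → (10, 50)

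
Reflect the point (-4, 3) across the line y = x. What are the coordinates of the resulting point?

Reflection across line y = x: (-4, 3) → (3, -4)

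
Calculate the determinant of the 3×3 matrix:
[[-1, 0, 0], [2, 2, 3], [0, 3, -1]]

Expansion along first row:
det = -1·det([[2,3],[3,-1]]) - 0·det([[2,3],[0,-1]]) + 0·det([[2,2],[0,3]])
    = -1·(2·-1 - 3·3) - 0·(2·-1 - 3·0) + 0·(2·3 - 2·0)
    = -1·-11 - 0·-2 + 0·6
    = 11 + 0 + 0 = 11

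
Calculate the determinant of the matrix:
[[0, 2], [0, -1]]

For a 2×2 matrix [[a, b], [c, d]], det = ad - bc
det = (0)(-1) - (2)(0) = 0 - 0 = 0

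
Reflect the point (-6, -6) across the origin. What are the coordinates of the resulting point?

Reflection across origin: (-6, -6) → (6, 6)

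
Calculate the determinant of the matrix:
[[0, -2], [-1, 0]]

For a 2×2 matrix [[a, b], [c, d]], det = ad - bc
det = (0)(0) - (-2)(-1) = 0 - 2 = -2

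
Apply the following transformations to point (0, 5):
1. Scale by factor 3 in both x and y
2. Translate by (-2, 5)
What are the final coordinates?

Step 1: Scale (0, 5) by 3 → (0, 15)
Step 2: Translate by (-2, 5) → (-2, 20)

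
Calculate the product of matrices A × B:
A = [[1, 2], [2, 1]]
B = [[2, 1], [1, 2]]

Matrix multiplication:
C[0][0] = 1×2 + 2×1 = 4
C[0][1] = 1×1 + 2×2 = 5
C[1][0] = 2×2 + 1×1 = 5
C[1][1] = 2×1 + 1×2 = 4
Result: [[4, 5], [5, 4]]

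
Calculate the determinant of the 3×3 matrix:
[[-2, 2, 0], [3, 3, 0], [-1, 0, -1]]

Expansion along first row:
det = -2·det([[3,0],[0,-1]]) - 2·det([[3,0],[-1,-1]]) + 0·det([[3,3],[-1,0]])
    = -2·(3·-1 - 0·0) - 2·(3·-1 - 0·-1) + 0·(3·0 - 3·-1)
    = -2·-3 - 2·-3 + 0·3
    = 6 + 6 + 0 = 12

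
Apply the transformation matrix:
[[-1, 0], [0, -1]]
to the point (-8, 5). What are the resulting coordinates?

Matrix multiplication:
[[-1, 0], [0, -1]] × [-8, 5]ᵀ
= [(-1)(-8) + (0)(5), (0)(-8) + (-1)(5)]ᵀ
= [8, -5]ᵀ
Result: (8, -5)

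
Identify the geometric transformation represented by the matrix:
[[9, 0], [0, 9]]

This matrix represents: uniform scaling by factor 9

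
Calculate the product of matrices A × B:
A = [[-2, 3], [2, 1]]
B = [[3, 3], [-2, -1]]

Matrix multiplication:
C[0][0] = -2×3 + 3×-2 = -12
C[0][1] = -2×3 + 3×-1 = -9
C[1][0] = 2×3 + 1×-2 = 4
C[1][1] = 2×3 + 1×-1 = 5
Result: [[-12, -9], [4, 5]]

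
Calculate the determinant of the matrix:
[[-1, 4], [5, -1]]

For a 2×2 matrix [[a, b], [c, d]], det = ad - bc
det = (-1)(-1) - (4)(5) = 1 - 20 = -19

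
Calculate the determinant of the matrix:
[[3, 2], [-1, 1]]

For a 2×2 matrix [[a, b], [c, d]], det = ad - bc
det = (3)(1) - (2)(-1) = 3 - -2 = 5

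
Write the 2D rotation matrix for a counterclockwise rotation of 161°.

Rotation matrix formula: [[cos θ, -sin θ], [sin θ, cos θ]]
For θ = 161°:
cos(161°) = -0.9455
sin(161°) = 0.3256
Result: [[-0.9455, -0.3256], [0.3256, -0.9455]]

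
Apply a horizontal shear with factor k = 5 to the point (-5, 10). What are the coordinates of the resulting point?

Shear matrix for horizontal shear with factor k = 5:
[[1, 5], [0, 1]]
Result: (-5, 10) → (45, 10)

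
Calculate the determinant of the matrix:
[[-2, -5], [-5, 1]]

For a 2×2 matrix [[a, b], [c, d]], det = ad - bc
det = (-2)(1) - (-5)(-5) = -2 - 25 = -27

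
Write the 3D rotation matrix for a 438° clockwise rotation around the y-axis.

Rotation matrix for clockwise 438° around y-axis:
A clockwise rotation by 438° is a counterclockwise rotation by -438°.
cos(-438°) = 0.2079, sin(-438°) = -0.9781
Result: [[0.2079, 0, -0.9781], [0, 1, 0], [0.9781, 0, 0.2079]]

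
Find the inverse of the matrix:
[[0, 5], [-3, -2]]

For [[a,b],[c,d]], inverse = (1/det)·[[d,-b],[-c,a]]
det = (0)(-2) - (5)(-3) = 0 - -15 = 15
Inverse = (1/15)·[[-2, -5], [3, 0]]
= [[-2/15, -1/3], [1/5, 0]]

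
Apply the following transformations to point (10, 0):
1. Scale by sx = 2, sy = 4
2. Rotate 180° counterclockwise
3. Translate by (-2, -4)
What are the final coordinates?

Step 1: Scale → (20, 0)
Step 2: Rotate 180° → (-20, 0)
Step 3: Translate → (-22, -4)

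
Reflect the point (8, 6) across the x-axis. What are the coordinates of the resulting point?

Reflection across x-axis: (8, 6) → (8, -6)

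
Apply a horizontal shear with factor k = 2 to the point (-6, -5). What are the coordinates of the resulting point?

Shear matrix for horizontal shear with factor k = 2:
[[1, 2], [0, 1]]
Result: (-6, -5) → (-16, -5)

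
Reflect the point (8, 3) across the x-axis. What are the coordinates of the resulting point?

Reflection across x-axis: (8, 3) → (8, -3)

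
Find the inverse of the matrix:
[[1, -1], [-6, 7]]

For [[a,b],[c,d]], inverse = (1/det)·[[d,-b],[-c,a]]
det = (1)(7) - (-1)(-6) = 7 - 6 = 1
Inverse = [[7, 1], [6, 1]]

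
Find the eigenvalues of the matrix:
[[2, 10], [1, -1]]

Characteristic equation: det(A - λI) = 0
λ² - (trace)λ + (det) = 0
trace = 2 + -1 = 1, det = (2)(-1) - (10)(1) = -12
λ² - (1)λ + (-12) = 0
λ = (1 ± √((1)² - 4·(-12))) / 2 = (1 ± √49) / 2
Solving: λ = -3, 4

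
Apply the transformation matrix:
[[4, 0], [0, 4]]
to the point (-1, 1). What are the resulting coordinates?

Matrix multiplication:
[[4, 0], [0, 4]] × [-1, 1]ᵀ
= [(4)(-1) + (0)(1), (0)(-1) + (4)(1)]ᵀ
= [-4, 4]ᵀ
Result: (-4, 4)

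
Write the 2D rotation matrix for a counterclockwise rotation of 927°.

Rotation matrix formula: [[cos θ, -sin θ], [sin θ, cos θ]]
For θ = 927°:
cos(927°) = -0.8910
sin(927°) = -0.4540
Result: [[-0.8910, 0.4540], [-0.4540, -0.8910]]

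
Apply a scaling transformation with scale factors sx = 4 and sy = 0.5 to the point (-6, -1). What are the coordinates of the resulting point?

Scaling matrix:
[[4, 0], [0, 0.50]]
Result: (-6 × 4, -1 × 0.5) = (-24, -0.5)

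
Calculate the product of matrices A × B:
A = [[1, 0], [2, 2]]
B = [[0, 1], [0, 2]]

Matrix multiplication:
C[0][0] = 1×0 + 0×0 = 0
C[0][1] = 1×1 + 0×2 = 1
C[1][0] = 2×0 + 2×0 = 0
C[1][1] = 2×1 + 2×2 = 6
Result: [[0, 1], [0, 6]]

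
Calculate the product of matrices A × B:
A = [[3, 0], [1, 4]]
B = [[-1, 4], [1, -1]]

Matrix multiplication:
C[0][0] = 3×-1 + 0×1 = -3
C[0][1] = 3×4 + 0×-1 = 12
C[1][0] = 1×-1 + 4×1 = 3
C[1][1] = 1×4 + 4×-1 = 0
Result: [[-3, 12], [3, 0]]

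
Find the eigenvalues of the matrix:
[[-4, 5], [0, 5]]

Characteristic equation: det(A - λI) = 0
λ² - (trace)λ + (det) = 0
trace = -4 + 5 = 1, det = (-4)(5) - (5)(0) = -20
λ² - (1)λ + (-20) = 0
λ = (1 ± √((1)² - 4·(-20))) / 2 = (1 ± √81) / 2
Solving: λ = -4, 5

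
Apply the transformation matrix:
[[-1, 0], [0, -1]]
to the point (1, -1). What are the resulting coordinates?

Matrix multiplication:
[[-1, 0], [0, -1]] × [1, -1]ᵀ
= [(-1)(1) + (0)(-1), (0)(1) + (-1)(-1)]ᵀ
= [-1, 1]ᵀ
Result: (-1, 1)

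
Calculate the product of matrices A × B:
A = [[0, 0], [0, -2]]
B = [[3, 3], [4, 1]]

Matrix multiplication:
C[0][0] = 0×3 + 0×4 = 0
C[0][1] = 0×3 + 0×1 = 0
C[1][0] = 0×3 + -2×4 = -8
C[1][1] = 0×3 + -2×1 = -2
Result: [[0, 0], [-8, -2]]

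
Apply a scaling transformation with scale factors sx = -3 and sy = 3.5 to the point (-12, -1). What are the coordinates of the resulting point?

Scaling matrix:
[[-3, 0], [0, 3.50]]
Result: (-12 × -3, -1 × 3.5) = (36, -3.5)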